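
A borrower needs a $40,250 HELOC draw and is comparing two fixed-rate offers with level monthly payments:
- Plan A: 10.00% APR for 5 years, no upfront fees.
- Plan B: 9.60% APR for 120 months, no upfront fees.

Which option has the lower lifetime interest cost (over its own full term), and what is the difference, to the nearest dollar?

Plan A: monthly rate = 10%/12 = 0.0083333; payment = 40,250 × 0.0083333 / (1 − (1+0.0083333)^−60) = $855.19.
Total interest on Plan A = 60 × $855.19 − $40,250 = $11,061.40.
Plan B: at 9.60% the monthly rate is 0.0080000, so the payment is 40,250 × 0.0080000 / (1 − 1.0080000^−120) = $523.03.
Total interest on Plan B = 120 × $523.03 − $40,250 = $22,513.60.
Plan A is lower by $11,452.20.

Plan A by $11,452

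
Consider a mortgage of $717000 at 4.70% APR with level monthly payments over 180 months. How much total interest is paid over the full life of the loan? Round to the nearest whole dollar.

$283,543

At 4.70% the monthly rate is 0.0039167, so the payment is 717,000 × 0.0039167 / (1 − 1.0039167^−180) = $5,558.57.
Total paid = 180 × $5,558.57 = $1,000,542.60; interest = $1,000,542.60 − $717,000 = $283,542.60.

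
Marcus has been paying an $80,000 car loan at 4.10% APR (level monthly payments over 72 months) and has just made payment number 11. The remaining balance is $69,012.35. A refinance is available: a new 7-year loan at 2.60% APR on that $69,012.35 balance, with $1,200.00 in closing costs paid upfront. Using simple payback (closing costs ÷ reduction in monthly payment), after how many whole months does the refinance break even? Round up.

Current payment = 80,000 × 4.1%/12 / (1 − (1+0.0034167)^−72) = $1,255.26.
Refinanced payment = 69,012.35 × 0.0021667 / (1 − (1+0.0021667)^−84) = $899.49.
Monthly savings = $1,255.26 − $899.49 = $355.77.
Break-even = $1,200.00 / $355.77 = 3.37 → 4 months.

4 months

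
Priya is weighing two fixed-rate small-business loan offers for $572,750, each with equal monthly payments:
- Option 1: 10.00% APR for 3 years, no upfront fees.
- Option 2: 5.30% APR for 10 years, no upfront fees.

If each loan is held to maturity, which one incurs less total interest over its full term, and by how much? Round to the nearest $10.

Option 1 by $73,790

Option 1: monthly rate = 10%/12 = 0.0083333; payment = 572,750 × 0.0083333 / (1 − (1+0.0083333)^−36) = $18,481.03.
Total interest on Option 1 = 36 × $18,481.03 − $572,750 = $92,567.08.
Option 2: at 5.30% the monthly rate is 0.0044167, so the payment is 572,750 × 0.0044167 / (1 − 1.0044167^−120) = $6,159.24.
Total interest on Option 2 = 120 × $6,159.24 − $572,750 = $166,358.80.
Option 1 is lower by $73,791.72.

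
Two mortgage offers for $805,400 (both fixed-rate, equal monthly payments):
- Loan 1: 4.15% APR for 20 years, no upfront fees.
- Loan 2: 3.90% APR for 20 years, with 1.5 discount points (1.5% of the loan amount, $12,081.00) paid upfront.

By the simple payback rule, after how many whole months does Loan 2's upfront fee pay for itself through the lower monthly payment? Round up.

Loan 1: at 4.15% the monthly rate is 0.0034583, so the payment is 805,400 × 0.0034583 / (1 − 1.0034583^−240) = $4,944.46.
Loan 2: at 3.90% the monthly rate is 0.0032500, so the payment is 805,400 × 0.0032500 / (1 − 1.0032500^−240) = $4,838.23.
Monthly savings = $4,944.46 − $4,838.23 = $106.23.
Break-even = $12,081.00 / $106.23 = 113.72 → 114 months.

114 months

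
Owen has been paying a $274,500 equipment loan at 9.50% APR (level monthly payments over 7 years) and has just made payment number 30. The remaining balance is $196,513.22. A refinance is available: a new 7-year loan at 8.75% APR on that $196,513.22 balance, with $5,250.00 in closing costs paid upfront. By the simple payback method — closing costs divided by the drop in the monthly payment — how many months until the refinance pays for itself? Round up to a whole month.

Current payment = 274,500 × 9.5%/12 / (1 − (1+0.0079167)^−84) = $4,486.42.
Refinanced payment = 196,513.22 × 0.0072917 / (1 − (1+0.0072917)^−84) = $3,136.84.
Monthly savings = $4,486.42 − $3,136.84 = $1,349.58.
Break-even = $5,250.00 / $1,349.58 = 3.89 → 4 months.

4 months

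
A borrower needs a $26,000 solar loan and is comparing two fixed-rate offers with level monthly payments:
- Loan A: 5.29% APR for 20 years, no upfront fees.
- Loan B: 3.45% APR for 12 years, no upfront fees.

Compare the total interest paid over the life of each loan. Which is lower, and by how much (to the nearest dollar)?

Loan A: at 5.29% the monthly rate is 0.0044083, so the payment is 26,000 × 0.0044083 / (1 − 1.0044083^−240) = $175.78.
Total interest on Loan A = 240 × $175.78 − $26,000 = $16,187.20.
Loan B: monthly rate = 3.45%/12 = 0.0028750; payment = 26,000 × 0.0028750 / (1 − (1+0.0028750)^−144) = $220.76.
Total interest on Loan B = 144 × $220.76 − $26,000 = $5,789.44.
Loan B is lower by $10,397.76.

Loan B by $10,398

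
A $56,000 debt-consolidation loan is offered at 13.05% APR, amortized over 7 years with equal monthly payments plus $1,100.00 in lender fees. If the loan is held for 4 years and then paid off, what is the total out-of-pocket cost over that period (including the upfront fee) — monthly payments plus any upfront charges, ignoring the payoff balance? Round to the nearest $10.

Monthly rate = 13.05%/12 = 0.0108750; payment = 56,000 × 0.0108750 / (1 − (1+0.0108750)^−84) = $1,020.27.
Total outlay = 48 × $1,020.27 + $1,100.00 = $50,072.96.

$50,070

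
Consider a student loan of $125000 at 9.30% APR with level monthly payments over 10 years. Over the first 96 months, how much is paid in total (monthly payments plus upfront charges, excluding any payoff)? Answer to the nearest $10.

At 9.30% the monthly rate is 0.0077500, so the payment is 125,000 × 0.0077500 / (1 − 1.0077500^−120) = $1,603.81.
Total outlay = 96 × $1,603.81 = $153,965.76.

$153,970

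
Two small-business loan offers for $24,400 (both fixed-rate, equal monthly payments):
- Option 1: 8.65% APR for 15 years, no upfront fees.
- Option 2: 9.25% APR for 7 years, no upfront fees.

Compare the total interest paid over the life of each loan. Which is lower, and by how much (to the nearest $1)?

Option 1: at 8.65% the monthly rate is 0.0072083, so the payment is 24,400 × 0.0072083 / (1 − 1.0072083^−180) = $242.43.
Total interest on Option 1 = 180 × $242.43 − $24,400 = $19,237.40.
Option 2: monthly rate = 9.25%/12 = 0.0077083; payment = 24,400 × 0.0077083 / (1 − (1+0.0077083)^−84) = $395.68.
Total interest on Option 2 = 84 × $395.68 − $24,400 = $8,837.12.
Option 2 is lower by $10,400.28.

Option 2 by $10,400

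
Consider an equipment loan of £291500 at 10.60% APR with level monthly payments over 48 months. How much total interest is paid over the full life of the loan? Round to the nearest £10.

Monthly rate = 10.6%/12 = 0.0088333; payment = 291,500 × 0.0088333 / (1 − (1+0.0088333)^−48) = £7,477.47.
Total paid = 48 × £7,477.47 = £358,918.56; interest = £358,918.56 − £291,500 = £67,418.56.

£67,420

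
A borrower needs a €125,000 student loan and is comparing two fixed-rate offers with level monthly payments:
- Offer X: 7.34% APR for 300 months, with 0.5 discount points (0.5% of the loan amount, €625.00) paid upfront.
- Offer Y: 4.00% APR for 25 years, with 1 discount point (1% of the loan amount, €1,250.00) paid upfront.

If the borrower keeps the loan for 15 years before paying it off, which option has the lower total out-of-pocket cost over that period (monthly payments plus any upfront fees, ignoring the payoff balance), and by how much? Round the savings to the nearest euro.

Offer X: monthly rate = 7.34%/12 = 0.0061167; payment = 125,000 × 0.0061167 / (1 − (1+0.0061167)^−300) = €910.77.
Offer Y: monthly rate = 4%/12 = 0.0033333; payment = 125,000 × 0.0033333 / (1 − (1+0.0033333)^−300) = €659.80.
Over 180 months: Offer X costs 180 × €910.77 + €625.00 = €164,563.60; Offer Y costs 180 × €659.80 + €1,250.00 = €120,014.00.
Offer Y is cheaper by €164,563.60 − €120,014.00 = €44,549.60.

Offer Y by €44,550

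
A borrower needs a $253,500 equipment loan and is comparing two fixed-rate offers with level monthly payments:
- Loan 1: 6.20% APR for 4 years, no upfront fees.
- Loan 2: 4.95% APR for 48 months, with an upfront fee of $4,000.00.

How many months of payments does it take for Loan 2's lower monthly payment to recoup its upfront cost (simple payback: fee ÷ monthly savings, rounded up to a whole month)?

Loan 1: monthly rate = 6.2%/12 = 0.0051667; payment = 253,500 × 0.0051667 / (1 − (1+0.0051667)^−48) = $5,976.73.
Loan 2: at 4.95% the monthly rate is 0.0041250, so the payment is 253,500 × 0.0041250 / (1 − 1.0041250^−48) = $5,832.19.
Monthly savings = $5,976.73 − $5,832.19 = $144.54.
Break-even = $4,000.00 / $144.54 = 27.67 → 28 months.

28 months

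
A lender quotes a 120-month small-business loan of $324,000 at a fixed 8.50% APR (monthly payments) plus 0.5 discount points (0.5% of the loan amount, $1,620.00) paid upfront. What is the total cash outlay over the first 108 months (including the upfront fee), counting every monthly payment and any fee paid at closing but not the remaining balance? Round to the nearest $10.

Monthly rate = 8.5%/12 = 0.0070833; payment = 324,000 × 0.0070833 / (1 − (1+0.0070833)^−120) = $4,017.14.
Total outlay = 108 × $4,017.14 + $1,620.00 = $435,471.12.

$435,470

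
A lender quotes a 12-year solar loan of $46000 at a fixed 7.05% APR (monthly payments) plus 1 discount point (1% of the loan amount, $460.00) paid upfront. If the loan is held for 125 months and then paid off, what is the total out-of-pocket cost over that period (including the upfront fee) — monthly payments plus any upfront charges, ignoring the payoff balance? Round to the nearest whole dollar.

$59,745

Monthly rate = 7.05%/12 = 0.0058750; payment = 46,000 × 0.0058750 / (1 − (1+0.0058750)^−144) = $474.28.
Total outlay = 125 × $474.28 + $460.00 = $59,745.00.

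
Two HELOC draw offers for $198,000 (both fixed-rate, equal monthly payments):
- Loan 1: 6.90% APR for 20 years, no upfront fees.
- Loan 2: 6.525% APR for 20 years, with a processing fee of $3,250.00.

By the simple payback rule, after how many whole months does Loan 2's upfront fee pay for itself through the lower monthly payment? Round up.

74 months

Loan 1: at 6.90% the monthly rate is 0.0057500, so the payment is 198,000 × 0.0057500 / (1 − 1.0057500^−240) = $1,523.23.
Loan 2: at 6.525% the monthly rate is 0.0054375, so the payment is 198,000 × 0.0054375 / (1 − 1.0054375^−240) = $1,479.15.
Monthly savings = $1,523.23 − $1,479.15 = $44.08.
Break-even = $3,250.00 / $44.08 = 73.73 → 74 months.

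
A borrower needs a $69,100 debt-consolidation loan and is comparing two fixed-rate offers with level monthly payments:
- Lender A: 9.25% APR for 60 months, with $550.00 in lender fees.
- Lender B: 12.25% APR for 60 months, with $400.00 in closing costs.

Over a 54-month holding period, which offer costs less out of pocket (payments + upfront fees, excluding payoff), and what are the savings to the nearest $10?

Lender A: at 9.25% the monthly rate is 0.0077083, so the payment is 69,100 × 0.0077083 / (1 − 1.0077083^−60) = $1,442.80.
Lender B: at 12.25% the monthly rate is 0.0102083, so the payment is 69,100 × 0.0102083 / (1 − 1.0102083^−60) = $1,545.84.
Over 54 months: Lender A costs 54 × $1,442.80 + $550.00 = $78,461.20; Lender B costs 54 × $1,545.84 + $400.00 = $83,875.36.
Lender A is cheaper by $83,875.36 − $78,461.20 = $5,414.16.

Lender A by $5,410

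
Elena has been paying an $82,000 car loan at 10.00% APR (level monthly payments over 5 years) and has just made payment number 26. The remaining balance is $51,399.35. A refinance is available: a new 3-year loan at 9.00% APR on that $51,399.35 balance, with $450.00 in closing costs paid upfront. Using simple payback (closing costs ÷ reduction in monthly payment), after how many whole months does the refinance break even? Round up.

Current payment = 82,000 × 10%/12 / (1 − (1+0.0083333)^−60) = $1,742.26.
Refinanced payment = 51,399.35 × 0.0075000 / (1 − (1+0.0075000)^−36) = $1,634.49.
Monthly savings = $1,742.26 − $1,634.49 = $107.77.
Break-even = $450.00 / $107.77 = 4.18 → 5 months.

5 months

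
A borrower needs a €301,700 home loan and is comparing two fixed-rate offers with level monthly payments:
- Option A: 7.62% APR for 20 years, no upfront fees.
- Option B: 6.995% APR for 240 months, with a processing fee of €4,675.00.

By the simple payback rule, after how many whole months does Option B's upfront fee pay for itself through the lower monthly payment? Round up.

Option A: monthly rate = 7.62%/12 = 0.0063500; payment = 301,700 × 0.0063500 / (1 − (1+0.0063500)^−240) = €2,452.66.
Option B: monthly rate = 6.995%/12 = 0.0058292; payment = 301,700 × 0.0058292 / (1 − (1+0.0058292)^−240) = €2,338.17.
Monthly savings = €2,452.66 − €2,338.17 = €114.49.
Break-even = €4,675.00 / €114.49 = 40.83 → 41 months.

41 months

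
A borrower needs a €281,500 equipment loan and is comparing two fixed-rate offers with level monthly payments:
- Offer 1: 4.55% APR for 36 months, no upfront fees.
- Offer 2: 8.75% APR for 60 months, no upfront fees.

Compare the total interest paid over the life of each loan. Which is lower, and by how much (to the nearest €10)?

Offer 1: at 4.55% the monthly rate is 0.0037917, so the payment is 281,500 × 0.0037917 / (1 − 1.0037917^−36) = €8,380.05.
Total interest on Offer 1 = 36 × €8,380.05 − €281,500 = €20,181.80.
Offer 2: at 8.75% the monthly rate is 0.0072917, so the payment is 281,500 × 0.0072917 / (1 − 1.0072917^−60) = €5,809.38.
Total interest on Offer 2 = 60 × €5,809.38 − €281,500 = €67,062.80.
Offer 1 is lower by €46,881.00.

Offer 1 by €46,880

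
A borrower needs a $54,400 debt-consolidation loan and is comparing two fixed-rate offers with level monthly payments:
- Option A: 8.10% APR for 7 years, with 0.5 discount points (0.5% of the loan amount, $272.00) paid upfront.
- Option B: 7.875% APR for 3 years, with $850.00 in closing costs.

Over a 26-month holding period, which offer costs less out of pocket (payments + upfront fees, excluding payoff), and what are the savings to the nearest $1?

Option A: monthly rate = 8.1%/12 = 0.0067500; payment = 54,400 × 0.0067500 / (1 − (1+0.0067500)^−84) = $850.60.
Option B: monthly rate = 7.875%/12 = 0.0065625; payment = 54,400 × 0.0065625 / (1 − (1+0.0065625)^−36) = $1,701.56.
Over 26 months: Option A costs 26 × $850.60 + $272.00 = $22,387.60; Option B costs 26 × $1,701.56 + $850.00 = $45,090.56.
Option A is cheaper by $45,090.56 − $22,387.60 = $22,702.96.

Option A by $22,703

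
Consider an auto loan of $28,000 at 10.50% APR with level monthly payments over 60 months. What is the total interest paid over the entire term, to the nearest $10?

$8,110

Monthly rate = 10.5%/12 = 0.0087500; payment = 28,000 × 0.0087500 / (1 − (1+0.0087500)^−60) = $601.83.
Total paid = 60 × $601.83 = $36,109.80; interest = $36,109.80 − $28,000 = $8,109.80.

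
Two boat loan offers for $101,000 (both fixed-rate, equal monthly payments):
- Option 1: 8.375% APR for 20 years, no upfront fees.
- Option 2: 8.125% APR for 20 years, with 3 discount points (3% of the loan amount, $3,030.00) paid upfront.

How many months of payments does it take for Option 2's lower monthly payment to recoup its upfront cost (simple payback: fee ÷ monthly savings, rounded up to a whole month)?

192 months

Option 1: monthly rate = 8.375%/12 = 0.0069792; payment = 101,000 × 0.0069792 / (1 − (1+0.0069792)^−240) = $868.53.
Option 2: monthly rate = 8.125%/12 = 0.0067708; payment = 101,000 × 0.0067708 / (1 − (1+0.0067708)^−240) = $852.68.
Monthly savings = $868.53 − $852.68 = $15.85.
Break-even = $3,030.00 / $15.85 = 191.17 → 192 months.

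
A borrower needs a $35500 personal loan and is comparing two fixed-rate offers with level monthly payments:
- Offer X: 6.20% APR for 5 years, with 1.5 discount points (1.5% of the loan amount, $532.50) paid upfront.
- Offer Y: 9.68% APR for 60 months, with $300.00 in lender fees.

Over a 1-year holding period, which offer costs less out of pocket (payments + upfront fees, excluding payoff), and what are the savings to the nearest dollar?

Offer X: at 6.20% the monthly rate is 0.0051667, so the payment is 35,500 × 0.0051667 / (1 − 1.0051667^−60) = $689.62.
Offer Y: monthly rate = 9.68%/12 = 0.0080667; payment = 35,500 × 0.0080667 / (1 − (1+0.0080667)^−60) = $748.69.
Over 12 months: Offer X costs 12 × $689.62 + $532.50 = $8,807.94; Offer Y costs 12 × $748.69 + $300.00 = $9,284.28.
Offer X is cheaper by $9,284.28 − $8,807.94 = $476.34.

Offer X by $476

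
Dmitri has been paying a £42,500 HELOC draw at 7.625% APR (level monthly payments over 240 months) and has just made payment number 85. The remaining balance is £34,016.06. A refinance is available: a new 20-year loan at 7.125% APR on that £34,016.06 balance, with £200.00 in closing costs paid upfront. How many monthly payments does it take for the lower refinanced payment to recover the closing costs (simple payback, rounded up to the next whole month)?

3 months

Current payment = 42,500 × 7.625%/12 / (1 − (1+0.0063542)^−240) = £345.63.
Refinanced payment = 34,016.06 × 0.0059375 / (1 − (1+0.0059375)^−240) = £266.28.
Monthly savings = £345.63 − £266.28 = £79.35.
Break-even = £200.00 / £79.35 = 2.52 → 3 months.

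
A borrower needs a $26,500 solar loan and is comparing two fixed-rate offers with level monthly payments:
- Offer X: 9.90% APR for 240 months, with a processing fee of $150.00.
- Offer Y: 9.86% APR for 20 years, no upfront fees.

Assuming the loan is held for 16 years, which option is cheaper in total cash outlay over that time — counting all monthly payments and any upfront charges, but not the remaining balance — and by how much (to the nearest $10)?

Offer Y by $280

Offer X: at 9.90% the monthly rate is 0.0082500, so the payment is 26,500 × 0.0082500 / (1 − 1.0082500^−240) = $253.98.
Offer Y: at 9.86% the monthly rate is 0.0082167, so the payment is 26,500 × 0.0082167 / (1 − 1.0082167^−240) = $253.28.
Over 192 months: Offer X costs 192 × $253.98 + $150.00 = $48,914.16; Offer Y costs 192 × $253.28 = $48,629.76.
Offer Y is cheaper by $48,914.16 − $48,629.76 = $284.40.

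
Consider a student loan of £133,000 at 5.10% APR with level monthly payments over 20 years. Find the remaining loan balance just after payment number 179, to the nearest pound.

£47,472

With monthly rate i = 5.1%/12 = 0.0042500, the balance after k of n payments is P · [(1+i)^n − (1+i)^k] / [(1+i)^n − 1].
(1+0.0042500)^240 = 2.76720731 and (1+0.0042500)^179 = 2.13643376, so the balance is 133,000 × (2.76720731 − 2.13643376) / (2.76720731 − 1) = £47,472.01.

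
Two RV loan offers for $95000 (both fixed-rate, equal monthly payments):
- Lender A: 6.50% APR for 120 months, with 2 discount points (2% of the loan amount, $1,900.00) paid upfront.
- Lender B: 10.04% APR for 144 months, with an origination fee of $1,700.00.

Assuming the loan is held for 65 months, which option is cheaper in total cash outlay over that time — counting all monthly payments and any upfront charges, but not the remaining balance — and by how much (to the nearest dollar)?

Lender A by $3,623

Lender A: monthly rate = 6.5%/12 = 0.0054167; payment = 95,000 × 0.0054167 / (1 − (1+0.0054167)^−120) = $1,078.71.
Lender B: at 10.04% the monthly rate is 0.0083667, so the payment is 95,000 × 0.0083667 / (1 − 1.0083667^−144) = $1,137.52.
Over 65 months: Lender A costs 65 × $1,078.71 + $1,900.00 = $72,016.15; Lender B costs 65 × $1,137.52 + $1,700.00 = $75,638.80.
Lender A is cheaper by $75,638.80 − $72,016.15 = $3,622.65.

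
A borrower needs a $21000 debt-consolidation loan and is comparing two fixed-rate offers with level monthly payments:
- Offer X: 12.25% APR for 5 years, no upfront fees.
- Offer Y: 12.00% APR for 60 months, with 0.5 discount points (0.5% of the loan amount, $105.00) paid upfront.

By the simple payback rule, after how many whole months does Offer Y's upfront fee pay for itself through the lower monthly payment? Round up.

40 months

Offer X: monthly rate = 12.25%/12 = 0.0102083; payment = 21,000 × 0.0102083 / (1 − (1+0.0102083)^−60) = $469.79.
Offer Y: monthly rate = 12%/12 = 0.0100000; payment = 21,000 × 0.0100000 / (1 − (1+0.0100000)^−60) = $467.13.
Monthly savings = $469.79 − $467.13 = $2.66.
Break-even = $105.00 / $2.66 = 39.47 → 40 months.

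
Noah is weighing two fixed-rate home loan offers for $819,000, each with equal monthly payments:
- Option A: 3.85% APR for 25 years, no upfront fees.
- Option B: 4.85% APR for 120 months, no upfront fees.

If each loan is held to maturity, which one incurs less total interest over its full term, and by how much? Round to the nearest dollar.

Option B by $241,411

Option A: monthly rate = 3.85%/12 = 0.0032083; payment = 819,000 × 0.0032083 / (1 − (1+0.0032083)^−300) = $4,255.44.
Total interest on Option A = 300 × $4,255.44 − $819,000 = $457,632.00.
Option B: monthly rate = 4.85%/12 = 0.0040417; payment = 819,000 × 0.0040417 / (1 − (1+0.0040417)^−120) = $8,626.84.
Total interest on Option B = 120 × $8,626.84 − $819,000 = $216,220.80.
Option B is lower by $241,411.20.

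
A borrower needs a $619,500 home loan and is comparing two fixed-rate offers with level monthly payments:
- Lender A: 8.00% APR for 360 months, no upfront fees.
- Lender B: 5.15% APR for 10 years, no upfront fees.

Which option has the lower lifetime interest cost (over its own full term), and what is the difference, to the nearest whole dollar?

Lender A: at 8.00% the monthly rate is 0.0066667, so the payment is 619,500 × 0.0066667 / (1 − 1.0066667^−360) = $4,545.67.
Total interest on Lender A = 360 × $4,545.67 − $619,500 = $1,016,941.20.
Lender B: at 5.15% the monthly rate is 0.0042917, so the payment is 619,500 × 0.0042917 / (1 − 1.0042917^−120) = $6,616.27.
Total interest on Lender B = 120 × $6,616.27 − $619,500 = $174,452.40.
Lender B is lower by $842,488.80.

Lender B by $842,489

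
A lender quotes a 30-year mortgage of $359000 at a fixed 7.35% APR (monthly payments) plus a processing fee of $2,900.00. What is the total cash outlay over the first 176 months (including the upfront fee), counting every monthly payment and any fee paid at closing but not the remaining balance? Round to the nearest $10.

At 7.35% the monthly rate is 0.0061250, so the payment is 359,000 × 0.0061250 / (1 − 1.0061250^−360) = $2,473.41.
Total outlay = 176 × $2,473.41 + $2,900.00 = $438,220.16.

$438,220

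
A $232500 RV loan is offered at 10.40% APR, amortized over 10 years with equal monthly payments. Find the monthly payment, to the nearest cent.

$3,124.23

Monthly rate = 10.4%/12 = 0.0086667; payment = 232,500 × 0.0086667 / (1 − (1+0.0086667)^−120) = $3,124.23.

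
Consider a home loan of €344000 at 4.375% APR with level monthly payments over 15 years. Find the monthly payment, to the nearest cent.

At 4.375% the monthly rate is 0.0036458, so the payment is 344,000 × 0.0036458 / (1 − 1.0036458^−180) = €2,609.65.

€2,609.65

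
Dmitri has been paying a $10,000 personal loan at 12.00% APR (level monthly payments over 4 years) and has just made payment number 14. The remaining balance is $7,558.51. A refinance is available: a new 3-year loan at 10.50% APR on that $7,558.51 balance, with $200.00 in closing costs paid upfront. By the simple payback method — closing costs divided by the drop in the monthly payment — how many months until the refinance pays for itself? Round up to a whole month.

12 months

Current payment = 10,000 × 12%/12 / (1 − (1+0.0100000)^−48) = $263.34.
Refinanced payment = 7,558.51 × 0.0087500 / (1 − (1+0.0087500)^−36) = $245.67.
Monthly savings = $263.34 − $245.67 = $17.67.
Break-even = $200.00 / $17.67 = 11.32 → 12 months.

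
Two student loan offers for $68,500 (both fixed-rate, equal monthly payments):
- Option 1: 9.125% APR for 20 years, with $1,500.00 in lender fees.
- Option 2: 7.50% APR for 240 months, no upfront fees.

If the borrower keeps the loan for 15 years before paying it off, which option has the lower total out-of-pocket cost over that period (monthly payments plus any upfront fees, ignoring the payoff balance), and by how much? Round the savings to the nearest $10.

Option 1: monthly rate = 9.125%/12 = 0.0076042; payment = 68,500 × 0.0076042 / (1 − (1+0.0076042)^−240) = $621.83.
Option 2: at 7.50% the monthly rate is 0.0062500, so the payment is 68,500 × 0.0062500 / (1 − 1.0062500^−240) = $551.83.
Over 180 months: Option 1 costs 180 × $621.83 + $1,500.00 = $113,429.40; Option 2 costs 180 × $551.83 = $99,329.40.
Option 2 is cheaper by $113,429.40 − $99,329.40 = $14,100.00.

Option 2 by $14,100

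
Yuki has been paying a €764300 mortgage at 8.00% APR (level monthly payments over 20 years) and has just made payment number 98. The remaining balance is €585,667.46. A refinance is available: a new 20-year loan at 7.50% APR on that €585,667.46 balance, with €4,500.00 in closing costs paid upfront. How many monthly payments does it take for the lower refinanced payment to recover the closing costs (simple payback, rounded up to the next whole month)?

Current payment = 764,300 × 8%/12 / (1 − (1+0.0066667)^−240) = €6,392.91.
Refinanced payment = 585,667.46 × 0.0062500 / (1 − (1+0.0062500)^−240) = €4,718.10.
Monthly savings = €6,392.91 − €4,718.10 = €1,674.81.
Break-even = €4,500.00 / €1,674.81 = 2.69 → 3 months.

3 months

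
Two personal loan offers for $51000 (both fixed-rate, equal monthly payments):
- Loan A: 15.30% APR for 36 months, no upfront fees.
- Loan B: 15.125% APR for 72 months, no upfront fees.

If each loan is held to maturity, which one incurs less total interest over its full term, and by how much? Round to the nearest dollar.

Loan A by $13,978

Loan A: at 15.30% the monthly rate is 0.0127500, so the payment is 51,000 × 0.0127500 / (1 − 1.0127500^−36) = $1,775.43.
Total interest on Loan A = 36 × $1,775.43 − $51,000 = $12,915.48.
Loan B: at 15.125% the monthly rate is 0.0126042, so the payment is 51,000 × 0.0126042 / (1 − 1.0126042^−72) = $1,081.86.
Total interest on Loan B = 72 × $1,081.86 − $51,000 = $26,893.92.
Loan A is lower by $13,978.44.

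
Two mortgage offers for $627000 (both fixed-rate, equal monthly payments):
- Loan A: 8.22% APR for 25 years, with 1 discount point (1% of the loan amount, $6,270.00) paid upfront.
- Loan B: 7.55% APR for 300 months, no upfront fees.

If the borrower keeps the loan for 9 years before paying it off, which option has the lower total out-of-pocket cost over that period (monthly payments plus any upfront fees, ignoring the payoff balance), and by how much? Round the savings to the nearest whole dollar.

Loan B by $36,200

Loan A: at 8.22% the monthly rate is 0.0068500, so the payment is 627,000 × 0.0068500 / (1 − 1.0068500^−300) = $4,931.02.
Loan B: at 7.55% the monthly rate is 0.0062917, so the payment is 627,000 × 0.0062917 / (1 − 1.0062917^−300) = $4,653.89.
Over 108 months: Loan A costs 108 × $4,931.02 + $6,270.00 = $538,820.16; Loan B costs 108 × $4,653.89 = $502,620.12.
Loan B is cheaper by $538,820.16 − $502,620.12 = $36,200.04.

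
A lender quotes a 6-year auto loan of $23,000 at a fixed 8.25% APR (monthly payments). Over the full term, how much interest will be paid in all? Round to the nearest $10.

$6,240

At 8.25% the monthly rate is 0.0068750, so the payment is 23,000 × 0.0068750 / (1 − 1.0068750^−72) = $406.08.
Total paid = 72 × $406.08 = $29,237.76; interest = $29,237.76 − $23,000 = $6,237.76.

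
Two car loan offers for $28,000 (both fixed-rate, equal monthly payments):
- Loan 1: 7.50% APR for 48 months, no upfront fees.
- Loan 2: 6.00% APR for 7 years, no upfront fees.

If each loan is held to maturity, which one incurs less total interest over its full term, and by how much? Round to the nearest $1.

Loan 1: at 7.50% the monthly rate is 0.0062500, so the payment is 28,000 × 0.0062500 / (1 − 1.0062500^−48) = $677.01.
Total interest on Loan 1 = 48 × $677.01 − $28,000 = $4,496.48.
Loan 2: at 6.00% the monthly rate is 0.0050000, so the payment is 28,000 × 0.0050000 / (1 − 1.0050000^−84) = $409.04.
Total interest on Loan 2 = 84 × $409.04 − $28,000 = $6,359.36.
Loan 1 is lower by $1,862.88.

Loan 1 by $1,863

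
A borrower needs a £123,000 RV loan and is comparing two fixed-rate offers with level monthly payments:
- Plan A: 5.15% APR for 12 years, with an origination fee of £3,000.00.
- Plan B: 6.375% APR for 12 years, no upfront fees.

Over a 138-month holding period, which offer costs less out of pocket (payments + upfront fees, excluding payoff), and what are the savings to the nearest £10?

Plan A: at 5.15% the monthly rate is 0.0042917, so the payment is 123,000 × 0.0042917 / (1 − 1.0042917^−144) = £1,146.89.
Plan B: monthly rate = 6.375%/12 = 0.0053125; payment = 123,000 × 0.0053125 / (1 − (1+0.0053125)^−144) = £1,224.30.
Over 138 months: Plan A costs 138 × £1,146.89 + £3,000.00 = £161,270.82; Plan B costs 138 × £1,224.30 = £168,953.40.
Plan A is cheaper by £168,953.40 − £161,270.82 = £7,682.58.

Plan A by £7,680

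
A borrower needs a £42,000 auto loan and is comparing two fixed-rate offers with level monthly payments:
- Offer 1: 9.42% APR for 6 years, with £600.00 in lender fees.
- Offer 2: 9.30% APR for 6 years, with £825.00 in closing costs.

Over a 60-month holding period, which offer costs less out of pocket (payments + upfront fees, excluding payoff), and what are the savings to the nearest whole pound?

Offer 1: at 9.42% the monthly rate is 0.0078500, so the payment is 42,000 × 0.0078500 / (1 − 1.0078500^−72) = £765.86.
Offer 2: monthly rate = 9.3%/12 = 0.0077500; payment = 42,000 × 0.0077500 / (1 − (1+0.0077500)^−72) = £763.34.
Over 60 months: Offer 1 costs 60 × £765.86 + £600.00 = £46,551.60; Offer 2 costs 60 × £763.34 + £825.00 = £46,625.40.
Offer 1 is cheaper by £46,625.40 − £46,551.60 = £73.80.

Offer 1 by £74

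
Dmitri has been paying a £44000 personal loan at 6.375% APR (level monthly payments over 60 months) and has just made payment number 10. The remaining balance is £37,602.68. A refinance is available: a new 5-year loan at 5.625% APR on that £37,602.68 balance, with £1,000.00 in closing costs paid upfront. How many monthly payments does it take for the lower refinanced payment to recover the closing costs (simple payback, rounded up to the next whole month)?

Current payment = 44,000 × 6.375%/12 / (1 − (1+0.0053125)^−60) = £858.34.
Refinanced payment = 37,602.68 × 0.0046875 / (1 − (1+0.0046875)^−60) = £720.43.
Monthly savings = £858.34 − £720.43 = £137.91.
Break-even = £1,000.00 / £137.91 = 7.25 → 8 months.

8 months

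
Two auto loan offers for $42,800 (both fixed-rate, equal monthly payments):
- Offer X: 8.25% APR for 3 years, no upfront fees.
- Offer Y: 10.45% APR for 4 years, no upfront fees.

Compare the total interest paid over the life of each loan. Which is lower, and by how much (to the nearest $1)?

Offer X by $4,089

Offer X: monthly rate = 8.25%/12 = 0.0068750; payment = 42,800 × 0.0068750 / (1 − (1+0.0068750)^−36) = $1,346.14.
Total interest on Offer X = 36 × $1,346.14 − $42,800 = $5,661.04.
Offer Y: at 10.45% the monthly rate is 0.0087083, so the payment is 42,800 × 0.0087083 / (1 − 1.0087083^−48) = $1,094.79.
Total interest on Offer Y = 48 × $1,094.79 − $42,800 = $9,749.92.
Offer X is lower by $4,088.88.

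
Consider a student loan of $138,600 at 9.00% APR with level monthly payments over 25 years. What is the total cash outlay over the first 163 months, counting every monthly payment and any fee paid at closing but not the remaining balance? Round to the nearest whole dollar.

$189,590

Monthly rate = 9%/12 = 0.0075000; payment = 138,600 × 0.0075000 / (1 − (1+0.0075000)^−300) = $1,163.13.
Total outlay = 163 × $1,163.13 = $189,590.19.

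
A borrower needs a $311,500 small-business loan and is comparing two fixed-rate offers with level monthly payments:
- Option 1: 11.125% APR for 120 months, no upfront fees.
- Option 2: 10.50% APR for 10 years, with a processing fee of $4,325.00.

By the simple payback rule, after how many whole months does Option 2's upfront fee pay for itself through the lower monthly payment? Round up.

40 months

Option 1: at 11.125% the monthly rate is 0.0092708, so the payment is 311,500 × 0.0092708 / (1 − 1.0092708^−120) = $4,312.98.
Option 2: at 10.50% the monthly rate is 0.0087500, so the payment is 311,500 × 0.0087500 / (1 − 1.0087500^−120) = $4,203.23.
Monthly savings = $4,312.98 − $4,203.23 = $109.75.
Break-even = $4,325.00 / $109.75 = 39.41 → 40 months.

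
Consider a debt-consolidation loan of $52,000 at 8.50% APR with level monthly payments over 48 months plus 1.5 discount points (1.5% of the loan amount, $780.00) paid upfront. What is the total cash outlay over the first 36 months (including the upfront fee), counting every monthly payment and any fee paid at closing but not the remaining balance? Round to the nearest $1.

At 8.50% the monthly rate is 0.0070833, so the payment is 52,000 × 0.0070833 / (1 − 1.0070833^−48) = $1,281.71.
Total outlay = 36 × $1,281.71 + $780.00 = $46,921.56.

$46,922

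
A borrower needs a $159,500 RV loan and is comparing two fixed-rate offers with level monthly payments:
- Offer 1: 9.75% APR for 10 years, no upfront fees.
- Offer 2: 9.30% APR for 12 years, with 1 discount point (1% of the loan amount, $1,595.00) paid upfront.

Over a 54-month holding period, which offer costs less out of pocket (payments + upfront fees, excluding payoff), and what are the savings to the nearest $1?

Offer 2 by $11,558

Offer 1: at 9.75% the monthly rate is 0.0081250, so the payment is 159,500 × 0.0081250 / (1 − 1.0081250^−120) = $2,085.79.
Offer 2: monthly rate = 9.3%/12 = 0.0077500; payment = 159,500 × 0.0077500 / (1 − (1+0.0077500)^−144) = $1,842.21.
Over 54 months: Offer 1 costs 54 × $2,085.79 = $112,632.66; Offer 2 costs 54 × $1,842.21 + $1,595.00 = $101,074.34.
Offer 2 is cheaper by $112,632.66 − $101,074.34 = $11,558.32.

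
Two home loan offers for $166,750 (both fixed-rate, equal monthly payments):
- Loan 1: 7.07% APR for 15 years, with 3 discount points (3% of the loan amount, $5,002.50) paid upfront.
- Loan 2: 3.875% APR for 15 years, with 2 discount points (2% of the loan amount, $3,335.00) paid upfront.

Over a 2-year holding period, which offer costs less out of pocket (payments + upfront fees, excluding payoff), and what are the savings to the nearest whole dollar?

Loan 1: monthly rate = 7.07%/12 = 0.0058917; payment = 166,750 × 0.0058917 / (1 − (1+0.0058917)^−180) = $1,505.33.
Loan 2: monthly rate = 3.875%/12 = 0.0032292; payment = 166,750 × 0.0032292 / (1 − (1+0.0032292)^−180) = $1,223.01.
Over 24 months: Loan 1 costs 24 × $1,505.33 + $5,002.50 = $41,130.42; Loan 2 costs 24 × $1,223.01 + $3,335.00 = $32,687.24.
Loan 2 is cheaper by $41,130.42 − $32,687.24 = $8,443.18.

Loan 2 by $8,443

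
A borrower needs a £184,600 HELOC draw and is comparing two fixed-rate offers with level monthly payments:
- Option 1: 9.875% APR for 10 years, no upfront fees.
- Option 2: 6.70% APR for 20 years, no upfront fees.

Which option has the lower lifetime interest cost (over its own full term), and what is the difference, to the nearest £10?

Option 1 by £44,350

Option 1: at 9.875% the monthly rate is 0.0082292, so the payment is 184,600 × 0.0082292 / (1 − 1.0082292^−120) = £2,426.74.
Total interest on Option 1 = 120 × £2,426.74 − £184,600 = £106,608.80.
Option 2: monthly rate = 6.7%/12 = 0.0055833; payment = 184,600 × 0.0055833 / (1 − (1+0.0055833)^−240) = £1,398.15.
Total interest on Option 2 = 240 × £1,398.15 − £184,600 = £150,956.00.
Option 1 is lower by £44,347.20.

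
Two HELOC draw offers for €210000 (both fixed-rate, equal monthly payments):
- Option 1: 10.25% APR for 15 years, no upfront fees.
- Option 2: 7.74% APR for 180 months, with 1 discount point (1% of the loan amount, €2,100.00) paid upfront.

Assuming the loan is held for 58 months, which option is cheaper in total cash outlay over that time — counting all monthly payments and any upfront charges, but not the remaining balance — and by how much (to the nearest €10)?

Option 1: monthly rate = 10.25%/12 = 0.0085417; payment = 210,000 × 0.0085417 / (1 − (1+0.0085417)^−180) = €2,288.90.
Option 2: monthly rate = 7.74%/12 = 0.0064500; payment = 210,000 × 0.0064500 / (1 − (1+0.0064500)^−180) = €1,975.48.
Over 58 months: Option 1 costs 58 × €2,288.90 = €132,756.20; Option 2 costs 58 × €1,975.48 + €2,100.00 = €116,677.84.
Option 2 is cheaper by €132,756.20 − €116,677.84 = €16,078.36.

Option 2 by €16,080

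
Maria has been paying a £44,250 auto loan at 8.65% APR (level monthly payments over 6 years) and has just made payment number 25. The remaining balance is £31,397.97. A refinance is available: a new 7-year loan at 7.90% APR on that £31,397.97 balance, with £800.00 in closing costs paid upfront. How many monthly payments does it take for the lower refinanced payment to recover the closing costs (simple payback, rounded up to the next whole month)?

3 months

Current payment = 44,250 × 8.65%/12 / (1 − (1+0.0072083)^−72) = £789.97.
Refinanced payment = 31,397.97 × 0.0065833 / (1 − (1+0.0065833)^−84) = £487.81.
Monthly savings = £789.97 − £487.81 = £302.16.
Break-even = £800.00 / £302.16 = 2.65 → 3 months.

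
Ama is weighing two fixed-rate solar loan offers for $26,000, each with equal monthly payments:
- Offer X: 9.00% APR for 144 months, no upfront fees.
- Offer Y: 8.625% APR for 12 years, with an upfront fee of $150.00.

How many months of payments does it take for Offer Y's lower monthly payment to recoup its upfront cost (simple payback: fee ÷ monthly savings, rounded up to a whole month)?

28 months

Offer X: monthly rate = 9%/12 = 0.0075000; payment = 26,000 × 0.0075000 / (1 − (1+0.0075000)^−144) = $295.89.
Offer Y: monthly rate = 8.625%/12 = 0.0071875; payment = 26,000 × 0.0071875 / (1 − (1+0.0071875)^−144) = $290.42.
Monthly savings = $295.89 − $290.42 = $5.47.
Break-even = $150.00 / $5.47 = 27.42 → 28 months.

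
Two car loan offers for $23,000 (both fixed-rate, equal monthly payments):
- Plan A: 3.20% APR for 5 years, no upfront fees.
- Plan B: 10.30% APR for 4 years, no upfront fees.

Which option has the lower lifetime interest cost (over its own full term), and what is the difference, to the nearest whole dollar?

Plan A by $3,240

Plan A: at 3.20% the monthly rate is 0.0026667, so the payment is 23,000 × 0.0026667 / (1 − 1.0026667^−60) = $415.33.
Total interest on Plan A = 60 × $415.33 − $23,000 = $1,919.80.
Plan B: monthly rate = 10.3%/12 = 0.0085833; payment = 23,000 × 0.0085833 / (1 − (1+0.0085833)^−48) = $586.66.
Total interest on Plan B = 48 × $586.66 − $23,000 = $5,159.68.
Plan A is lower by $3,239.88.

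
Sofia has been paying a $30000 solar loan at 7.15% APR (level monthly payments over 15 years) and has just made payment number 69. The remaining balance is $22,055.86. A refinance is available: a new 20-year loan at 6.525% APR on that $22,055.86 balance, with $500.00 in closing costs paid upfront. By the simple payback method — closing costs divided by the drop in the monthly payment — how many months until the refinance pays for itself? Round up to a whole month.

5 months

Current payment = 30,000 × 7.15%/12 / (1 − (1+0.0059583)^−180) = $272.17.
Refinanced payment = 22,055.86 × 0.0054375 / (1 − (1+0.0054375)^−240) = $164.77.
Monthly savings = $272.17 − $164.77 = $107.40.
Break-even = $500.00 / $107.40 = 4.66 → 5 months.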